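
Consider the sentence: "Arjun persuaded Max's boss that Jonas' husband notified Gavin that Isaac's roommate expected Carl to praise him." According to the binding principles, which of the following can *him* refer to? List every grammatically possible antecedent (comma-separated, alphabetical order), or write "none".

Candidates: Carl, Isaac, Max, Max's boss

*him* is a pronoun; Principle B requires it to be free in its binding domain — the clause headed by 'praise'.
— Carl: subject of the clause headed by 'praise'; c-commands the pronoun within its binding domain — blocked (Principle B).
— Isaac: possessor inside the subject DP of the clause headed by 'expected'; does not c-command the pronoun — Principle B does not apply; allowed.
— Max: possessor inside the object DP of the matrix clause; does not c-command the pronoun — Principle B does not apply; allowed.
— Max's boss: object of the matrix clause; c-commands the pronoun but lies outside its binding domain — allowed.

Isaac, Max, Max's boss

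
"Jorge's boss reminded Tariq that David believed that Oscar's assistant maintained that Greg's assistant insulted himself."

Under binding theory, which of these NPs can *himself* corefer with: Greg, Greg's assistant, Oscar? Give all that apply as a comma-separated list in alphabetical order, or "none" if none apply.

*himself* is a reflexive; Principle A requires it to be bound within its binding domain — the clause headed by 'insulted'.
— Greg: possessor inside the subject DP of the clause headed by 'insulted'; does not c-command the reflexive — cannot bind it (Principle A).
— Greg's assistant: subject of the clause headed by 'insulted'; c-commands the reflexive within its binding domain — allowed (Principle A).
— Oscar: possessor inside the subject DP of the clause headed by 'maintained'; does not c-command the reflexive — cannot bind it (Principle A).

Greg's assistant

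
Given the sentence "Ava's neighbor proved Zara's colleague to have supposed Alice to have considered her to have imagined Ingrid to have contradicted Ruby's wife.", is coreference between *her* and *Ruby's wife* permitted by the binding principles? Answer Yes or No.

No

*her* is a pronoun; Principle B requires it to be free in its binding domain — the clause headed by 'considered'.
— Ruby's wife: object of the clause headed by 'contradicted'; is c-commanded by the pronoun; coreference would bind this R-expression — blocked (Principle C).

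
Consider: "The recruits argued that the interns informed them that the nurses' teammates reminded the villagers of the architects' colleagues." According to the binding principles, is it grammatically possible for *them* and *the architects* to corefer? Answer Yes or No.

*them* is a pronoun; Principle B requires it to be free in its binding domain — the clause headed by 'informed'.
— the architects: possessor inside the second object DP of the clause headed by 'reminded'; is c-commanded by the pronoun; coreference would bind this R-expression — blocked (Principle C).

No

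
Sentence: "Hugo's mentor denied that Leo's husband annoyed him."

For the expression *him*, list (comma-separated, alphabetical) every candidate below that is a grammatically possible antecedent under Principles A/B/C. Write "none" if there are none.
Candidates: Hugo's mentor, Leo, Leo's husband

Hugo's mentor, Leo

*him* is a pronoun; Principle B requires it to be free in its binding domain — the clause headed by 'annoyed'.
— Hugo's mentor: subject of the matrix clause; c-commands the pronoun but lies outside its binding domain — allowed.
— Leo: possessor inside the subject DP of the clause headed by 'annoyed'; does not c-command the pronoun — Principle B does not apply; allowed.
— Leo's husband: subject of the clause headed by 'annoyed'; c-commands the pronoun within its binding domain — blocked (Principle B).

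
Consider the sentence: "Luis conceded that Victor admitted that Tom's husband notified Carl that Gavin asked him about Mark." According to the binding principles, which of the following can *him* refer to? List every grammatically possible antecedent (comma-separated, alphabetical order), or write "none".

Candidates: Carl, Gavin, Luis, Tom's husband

Carl, Luis, Tom's husband

*him* is a pronoun; Principle B requires it to be free in its binding domain — the clause headed by 'asked'.
— Carl: object of the clause headed by 'notified'; c-commands the pronoun but lies outside its binding domain — allowed.
— Gavin: subject of the clause headed by 'asked'; c-commands the pronoun within its binding domain — blocked (Principle B).
— Luis: subject of the matrix clause; c-commands the pronoun but lies outside its binding domain — allowed.
— Tom's husband: subject of the clause headed by 'notified'; c-commands the pronoun but lies outside its binding domain — allowed.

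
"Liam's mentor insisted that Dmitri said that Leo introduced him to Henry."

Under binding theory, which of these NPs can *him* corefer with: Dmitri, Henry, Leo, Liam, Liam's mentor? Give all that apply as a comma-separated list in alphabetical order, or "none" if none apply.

Dmitri, Liam, Liam's mentor

*him* is a pronoun; Principle B requires it to be free in its binding domain — the clause headed by 'introduced'.
— Dmitri: subject of the clause headed by 'said'; c-commands the pronoun but lies outside its binding domain — allowed.
— Henry: second object of the clause headed by 'introduced'; is c-commanded by the pronoun; coreference would bind this R-expression — blocked (Principle C).
— Leo: subject of the clause headed by 'introduced'; c-commands the pronoun within its binding domain — blocked (Principle B).
— Liam: possessor inside the subject DP of the matrix clause; does not c-command the pronoun — Principle B does not apply; allowed.
— Liam's mentor: subject of the matrix clause; c-commands the pronoun but lies outside its binding domain — allowed.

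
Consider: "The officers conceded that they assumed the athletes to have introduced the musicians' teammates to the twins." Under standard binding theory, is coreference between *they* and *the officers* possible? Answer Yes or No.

Yes

*the officers* is an R-expression; Principle C requires it to be free (not bound by any c-commanding expression).
— they: subject of the clause headed by 'assumed'; the pronoun does not c-command the R-expression — coreference allowed.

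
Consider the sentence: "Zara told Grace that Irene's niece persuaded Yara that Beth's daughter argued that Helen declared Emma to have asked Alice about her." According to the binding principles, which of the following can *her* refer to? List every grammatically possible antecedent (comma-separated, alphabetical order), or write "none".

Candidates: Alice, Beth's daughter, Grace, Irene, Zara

*her* is a pronoun; Principle B requires it to be free in its binding domain — the clause headed by 'asked'.
— Alice: object of the clause headed by 'asked'; c-commands the pronoun within its binding domain — blocked (Principle B).
— Beth's daughter: subject of the clause headed by 'argued'; c-commands the pronoun but lies outside its binding domain — allowed.
— Grace: object of the matrix clause; c-commands the pronoun but lies outside its binding domain — allowed.
— Irene: possessor inside the subject DP of the clause headed by 'persuaded'; does not c-command the pronoun — Principle B does not apply; allowed.
— Zara: subject of the matrix clause; c-commands the pronoun but lies outside its binding domain — allowed.

Beth's daughter, Grace, Irene, Zara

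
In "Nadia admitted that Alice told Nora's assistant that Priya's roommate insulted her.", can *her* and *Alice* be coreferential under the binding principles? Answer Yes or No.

Yes

*Alice* is an R-expression; Principle C requires it to be free (not bound by any c-commanding expression).
— her: object of the clause headed by 'insulted'; the pronoun does not c-command the R-expression — coreference allowed.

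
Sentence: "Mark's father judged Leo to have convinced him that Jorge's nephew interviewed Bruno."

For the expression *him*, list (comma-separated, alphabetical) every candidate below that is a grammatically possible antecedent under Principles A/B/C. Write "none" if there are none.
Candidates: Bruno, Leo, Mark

*him* is a pronoun; Principle B requires it to be free in its binding domain — the clause headed by 'convinced'.
— Bruno: object of the clause headed by 'interviewed'; is c-commanded by the pronoun; coreference would bind this R-expression — blocked (Principle C).
— Leo: subject of the clause headed by 'convinced'; c-commands the pronoun within its binding domain — blocked (Principle B).
— Mark: possessor inside the subject DP of the matrix clause; does not c-command the pronoun — Principle B does not apply; allowed.

Mark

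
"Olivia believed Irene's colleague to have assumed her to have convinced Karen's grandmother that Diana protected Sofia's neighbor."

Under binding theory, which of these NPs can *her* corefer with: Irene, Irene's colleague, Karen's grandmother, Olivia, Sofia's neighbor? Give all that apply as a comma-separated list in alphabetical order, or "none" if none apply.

*her* is a pronoun; Principle B requires it to be free in its binding domain — the clause headed by 'assumed'.
— Irene: possessor inside the subject DP of the clause headed by 'assumed'; does not c-command the pronoun — Principle B does not apply; allowed.
— Irene's colleague: subject of the clause headed by 'assumed'; c-commands the pronoun within its binding domain — blocked (Principle B).
— Karen's grandmother: object of the clause headed by 'convinced'; is c-commanded by the pronoun; coreference would bind this R-expression — blocked (Principle C).
— Olivia: subject of the matrix clause; c-commands the pronoun but lies outside its binding domain — allowed.
— Sofia's neighbor: object of the clause headed by 'protected'; is c-commanded by the pronoun; coreference would bind this R-expression — blocked (Principle C).

Irene, Olivia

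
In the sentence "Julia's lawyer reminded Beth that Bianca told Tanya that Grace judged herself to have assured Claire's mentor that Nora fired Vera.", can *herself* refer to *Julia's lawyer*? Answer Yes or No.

No

*herself* is a reflexive; Principle A requires it to be bound within its binding domain — the clause headed by 'judged'.
— Julia's lawyer: subject of the matrix clause; c-commands the reflexive but lies outside its binding domain — cannot bind it (Principle A).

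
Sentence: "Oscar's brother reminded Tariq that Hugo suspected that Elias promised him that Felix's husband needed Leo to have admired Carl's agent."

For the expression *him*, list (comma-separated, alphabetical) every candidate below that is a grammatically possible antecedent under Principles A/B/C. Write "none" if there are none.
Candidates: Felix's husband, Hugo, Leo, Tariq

*him* is a pronoun; Principle B requires it to be free in its binding domain — the clause headed by 'promised'.
— Felix's husband: subject of the clause headed by 'needed'; is c-commanded by the pronoun; coreference would bind this R-expression — blocked (Principle C).
— Hugo: subject of the clause headed by 'suspected'; c-commands the pronoun but lies outside its binding domain — allowed.
— Leo: subject of the clause headed by 'admired'; is c-commanded by the pronoun; coreference would bind this R-expression — blocked (Principle C).
— Tariq: object of the matrix clause; c-commands the pronoun but lies outside its binding domain — allowed.

Hugo, Tariq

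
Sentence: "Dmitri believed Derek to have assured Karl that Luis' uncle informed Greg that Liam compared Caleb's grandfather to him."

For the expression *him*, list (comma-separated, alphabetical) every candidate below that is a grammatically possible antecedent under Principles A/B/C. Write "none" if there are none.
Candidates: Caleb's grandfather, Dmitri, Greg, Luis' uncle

Dmitri, Greg, Luis' uncle

*him* is a pronoun; Principle B requires it to be free in its binding domain — the clause headed by 'compared'.
— Caleb's grandfather: object of the clause headed by 'compared'; c-commands the pronoun within its binding domain — blocked (Principle B).
— Dmitri: subject of the matrix clause; c-commands the pronoun but lies outside its binding domain — allowed.
— Greg: object of the clause headed by 'informed'; c-commands the pronoun but lies outside its binding domain — allowed.
— Luis' uncle: subject of the clause headed by 'informed'; c-commands the pronoun but lies outside its binding domain — allowed.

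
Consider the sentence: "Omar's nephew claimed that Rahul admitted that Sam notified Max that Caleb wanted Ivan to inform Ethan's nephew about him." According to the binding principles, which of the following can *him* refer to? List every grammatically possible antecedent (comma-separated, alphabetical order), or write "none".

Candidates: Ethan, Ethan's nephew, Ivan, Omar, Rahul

*him* is a pronoun; Principle B requires it to be free in its binding domain — the clause headed by 'inform'.
— Ethan: possessor inside the object DP of the clause headed by 'inform'; does not c-command the pronoun — Principle B does not apply; allowed.
— Ethan's nephew: object of the clause headed by 'inform'; c-commands the pronoun within its binding domain — blocked (Principle B).
— Ivan: subject of the clause headed by 'inform'; c-commands the pronoun within its binding domain — blocked (Principle B).
— Omar: possessor inside the subject DP of the matrix clause; does not c-command the pronoun — Principle B does not apply; allowed.
— Rahul: subject of the clause headed by 'admitted'; c-commands the pronoun but lies outside its binding domain — allowed.

Ethan, Omar, Rahul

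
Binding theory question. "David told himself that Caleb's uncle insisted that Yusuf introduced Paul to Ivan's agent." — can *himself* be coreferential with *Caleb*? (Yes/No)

*himself* is a reflexive; Principle A requires it to be bound within its binding domain — the matrix clause.
— Caleb: possessor inside the subject DP of the clause headed by 'insisted'; does not c-command the reflexive — cannot bind it (Principle A).

No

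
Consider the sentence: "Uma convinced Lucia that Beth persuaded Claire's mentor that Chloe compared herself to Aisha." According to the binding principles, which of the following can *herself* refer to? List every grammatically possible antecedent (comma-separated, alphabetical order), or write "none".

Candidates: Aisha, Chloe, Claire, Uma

Chloe

*herself* is a reflexive; Principle A requires it to be bound within its binding domain — the clause headed by 'compared'.
— Aisha: second object of the clause headed by 'compared'; does not c-command the reflexive — cannot bind it (Principle A).
— Chloe: subject of the clause headed by 'compared'; c-commands the reflexive within its binding domain — allowed (Principle A).
— Claire: possessor inside the object DP of the clause headed by 'persuaded'; does not c-command the reflexive — cannot bind it (Principle A).
— Uma: subject of the matrix clause; c-commands the reflexive but lies outside its binding domain — cannot bind it (Principle A).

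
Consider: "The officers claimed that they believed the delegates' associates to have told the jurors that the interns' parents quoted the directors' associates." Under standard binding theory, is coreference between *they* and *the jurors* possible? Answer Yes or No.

No

*the jurors* is an R-expression; Principle C requires it to be free (not bound by any c-commanding expression).
— they: subject of the clause headed by 'believed'; the pronoun c-commands the R-expression — coreference blocked (Principle C).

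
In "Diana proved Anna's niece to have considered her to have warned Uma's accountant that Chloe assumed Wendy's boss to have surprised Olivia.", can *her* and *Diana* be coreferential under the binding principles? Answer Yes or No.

*Diana* is an R-expression; Principle C requires it to be free (not bound by any c-commanding expression).
— her: subject of the clause headed by 'warned'; the pronoun does not c-command the R-expression — coreference allowed.

Yes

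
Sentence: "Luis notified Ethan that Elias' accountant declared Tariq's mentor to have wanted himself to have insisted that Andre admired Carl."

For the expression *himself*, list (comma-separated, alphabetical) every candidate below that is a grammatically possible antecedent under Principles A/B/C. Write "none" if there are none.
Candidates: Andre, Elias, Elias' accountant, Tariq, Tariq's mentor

*himself* is a reflexive; Principle A requires it to be bound within its binding domain — the clause headed by 'wanted'.
— Andre: subject of the clause headed by 'admired'; does not c-command the reflexive — cannot bind it (Principle A).
— Elias: possessor inside the subject DP of the clause headed by 'declared'; does not c-command the reflexive — cannot bind it (Principle A).
— Elias' accountant: subject of the clause headed by 'declared'; c-commands the reflexive but lies outside its binding domain — cannot bind it (Principle A).
— Tariq: possessor inside the subject DP of the clause headed by 'wanted'; does not c-command the reflexive — cannot bind it (Principle A).
— Tariq's mentor: subject of the clause headed by 'wanted'; c-commands the reflexive within its binding domain — allowed (Principle A).

Tariq's mentor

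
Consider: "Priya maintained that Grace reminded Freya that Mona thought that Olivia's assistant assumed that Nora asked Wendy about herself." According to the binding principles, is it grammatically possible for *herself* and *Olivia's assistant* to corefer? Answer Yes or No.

*herself* is a reflexive; Principle A requires it to be bound within its binding domain — the clause headed by 'asked'.
— Olivia's assistant: subject of the clause headed by 'assumed'; c-commands the reflexive but lies outside its binding domain — cannot bind it (Principle A).

No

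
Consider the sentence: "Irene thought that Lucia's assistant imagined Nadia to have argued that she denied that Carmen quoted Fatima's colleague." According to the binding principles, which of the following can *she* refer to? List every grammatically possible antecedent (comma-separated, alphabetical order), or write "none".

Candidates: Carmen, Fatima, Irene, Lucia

Irene, Lucia

*she* is a pronoun; Principle B requires it to be free in its binding domain — the clause headed by 'denied'.
— Carmen: subject of the clause headed by 'quoted'; is c-commanded by the pronoun; coreference would bind this R-expression — blocked (Principle C).
— Fatima: possessor inside the object DP of the clause headed by 'quoted'; is c-commanded by the pronoun; coreference would bind this R-expression — blocked (Principle C).
— Irene: subject of the matrix clause; c-commands the pronoun but lies outside its binding domain — allowed.
— Lucia: possessor inside the subject DP of the clause headed by 'imagined'; does not c-command the pronoun — Principle B does not apply; allowed.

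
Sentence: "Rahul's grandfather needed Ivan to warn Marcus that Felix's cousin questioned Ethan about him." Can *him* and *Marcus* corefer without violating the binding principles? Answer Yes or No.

*Marcus* is an R-expression; Principle C requires it to be free (not bound by any c-commanding expression).
— him: second object of the clause headed by 'questioned'; the pronoun does not c-command the R-expression — coreference allowed.

Yes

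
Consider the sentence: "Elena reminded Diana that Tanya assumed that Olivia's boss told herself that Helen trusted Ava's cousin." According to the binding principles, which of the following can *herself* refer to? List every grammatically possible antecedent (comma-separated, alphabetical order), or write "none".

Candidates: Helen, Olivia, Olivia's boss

Olivia's boss

*herself* is a reflexive; Principle A requires it to be bound within its binding domain — the clause headed by 'told'.
— Helen: subject of the clause headed by 'trusted'; does not c-command the reflexive — cannot bind it (Principle A).
— Olivia: possessor inside the subject DP of the clause headed by 'told'; does not c-command the reflexive — cannot bind it (Principle A).
— Olivia's boss: subject of the clause headed by 'told'; c-commands the reflexive within its binding domain — allowed (Principle A).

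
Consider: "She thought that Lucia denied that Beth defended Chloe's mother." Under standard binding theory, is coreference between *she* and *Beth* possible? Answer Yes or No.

*Beth* is an R-expression; Principle C requires it to be free (not bound by any c-commanding expression).
— she: subject of the matrix clause; the pronoun c-commands the R-expression — coreference blocked (Principle C).

No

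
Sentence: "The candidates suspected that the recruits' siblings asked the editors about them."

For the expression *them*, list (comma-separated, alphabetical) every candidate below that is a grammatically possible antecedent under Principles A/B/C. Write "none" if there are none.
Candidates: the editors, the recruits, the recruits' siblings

*them* is a pronoun; Principle B requires it to be free in its binding domain — the clause headed by 'asked'.
— the editors: object of the clause headed by 'asked'; c-commands the pronoun within its binding domain — blocked (Principle B).
— the recruits: possessor inside the subject DP of the clause headed by 'asked'; does not c-command the pronoun — Principle B does not apply; allowed.
— the recruits' siblings: subject of the clause headed by 'asked'; c-commands the pronoun within its binding domain — blocked (Principle B).

the recruits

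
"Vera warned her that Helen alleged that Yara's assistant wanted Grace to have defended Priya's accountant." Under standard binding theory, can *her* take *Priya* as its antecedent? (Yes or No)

*her* is a pronoun; Principle B requires it to be free in its binding domain — the matrix clause.
— Priya: possessor inside the object DP of the clause headed by 'defended'; is c-commanded by the pronoun; coreference would bind this R-expression — blocked (Principle C).

No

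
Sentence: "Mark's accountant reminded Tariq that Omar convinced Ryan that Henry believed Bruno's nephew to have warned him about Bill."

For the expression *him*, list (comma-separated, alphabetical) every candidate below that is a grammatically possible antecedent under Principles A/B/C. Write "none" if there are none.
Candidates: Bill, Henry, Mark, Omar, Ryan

Henry, Mark, Omar, Ryan

*him* is a pronoun; Principle B requires it to be free in its binding domain — the clause headed by 'warned'.
— Bill: second object of the clause headed by 'warned'; is c-commanded by the pronoun; coreference would bind this R-expression — blocked (Principle C).
— Henry: subject of the clause headed by 'believed'; c-commands the pronoun but lies outside its binding domain — allowed.
— Mark: possessor inside the subject DP of the matrix clause; does not c-command the pronoun — Principle B does not apply; allowed.
— Omar: subject of the clause headed by 'convinced'; c-commands the pronoun but lies outside its binding domain — allowed.
— Ryan: object of the clause headed by 'convinced'; c-commands the pronoun but lies outside its binding domain — allowed.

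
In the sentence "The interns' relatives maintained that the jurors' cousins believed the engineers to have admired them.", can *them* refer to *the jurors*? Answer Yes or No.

Yes

*them* is a pronoun; Principle B requires it to be free in its binding domain — the clause headed by 'admired'.
— the jurors: possessor inside the subject DP of the clause headed by 'believed'; does not c-command the pronoun — Principle B does not apply; allowed.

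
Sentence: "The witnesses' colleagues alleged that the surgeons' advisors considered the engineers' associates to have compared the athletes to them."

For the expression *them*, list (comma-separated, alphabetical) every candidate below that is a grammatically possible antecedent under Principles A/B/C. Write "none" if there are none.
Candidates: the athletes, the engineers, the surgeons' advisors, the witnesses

*them* is a pronoun; Principle B requires it to be free in its binding domain — the clause headed by 'compared'.
— the athletes: object of the clause headed by 'compared'; c-commands the pronoun within its binding domain — blocked (Principle B).
— the engineers: possessor inside the subject DP of the clause headed by 'compared'; does not c-command the pronoun — Principle B does not apply; allowed.
— the surgeons' advisors: subject of the clause headed by 'considered'; c-commands the pronoun but lies outside its binding domain — allowed.
— the witnesses: possessor inside the subject DP of the matrix clause; does not c-command the pronoun — Principle B does not apply; allowed.

the engineers, the surgeons' advisors, the witnesses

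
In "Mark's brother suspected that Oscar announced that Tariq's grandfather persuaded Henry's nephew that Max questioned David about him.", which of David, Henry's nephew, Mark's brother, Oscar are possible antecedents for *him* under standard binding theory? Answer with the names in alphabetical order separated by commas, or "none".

Henry's nephew, Mark's brother, Oscar

*him* is a pronoun; Principle B requires it to be free in its binding domain — the clause headed by 'questioned'.
— David: object of the clause headed by 'questioned'; c-commands the pronoun within its binding domain — blocked (Principle B).
— Henry's nephew: object of the clause headed by 'persuaded'; c-commands the pronoun but lies outside its binding domain — allowed.
— Mark's brother: subject of the matrix clause; c-commands the pronoun but lies outside its binding domain — allowed.
— Oscar: subject of the clause headed by 'announced'; c-commands the pronoun but lies outside its binding domain — allowed.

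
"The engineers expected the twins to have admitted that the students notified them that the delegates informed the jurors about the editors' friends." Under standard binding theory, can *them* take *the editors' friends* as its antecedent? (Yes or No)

No

*them* is a pronoun; Principle B requires it to be free in its binding domain — the clause headed by 'notified'.
— the editors' friends: second object of the clause headed by 'informed'; is c-commanded by the pronoun; coreference would bind this R-expression — blocked (Principle C).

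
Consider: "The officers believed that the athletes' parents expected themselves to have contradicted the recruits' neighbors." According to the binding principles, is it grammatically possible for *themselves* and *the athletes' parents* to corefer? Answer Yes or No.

*themselves* is a reflexive; Principle A requires it to be bound within its binding domain — the clause headed by 'expected'.
— the athletes' parents: subject of the clause headed by 'expected'; c-commands the reflexive within its binding domain — allowed (Principle A).

Yes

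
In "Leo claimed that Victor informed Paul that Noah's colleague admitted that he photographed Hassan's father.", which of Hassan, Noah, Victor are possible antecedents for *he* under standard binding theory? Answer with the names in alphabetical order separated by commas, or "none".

Noah, Victor

*he* is a pronoun; Principle B requires it to be free in its binding domain — the clause headed by 'photographed'.
— Hassan: possessor inside the object DP of the clause headed by 'photographed'; is c-commanded by the pronoun; coreference would bind this R-expression — blocked (Principle C).
— Noah: possessor inside the subject DP of the clause headed by 'admitted'; does not c-command the pronoun — Principle B does not apply; allowed.
— Victor: subject of the clause headed by 'informed'; c-commands the pronoun but lies outside its binding domain — allowed.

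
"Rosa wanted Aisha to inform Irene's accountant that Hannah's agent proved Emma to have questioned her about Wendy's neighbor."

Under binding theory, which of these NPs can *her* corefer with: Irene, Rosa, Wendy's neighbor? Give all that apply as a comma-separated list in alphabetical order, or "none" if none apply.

*her* is a pronoun; Principle B requires it to be free in its binding domain — the clause headed by 'questioned'.
— Irene: possessor inside the object DP of the clause headed by 'inform'; does not c-command the pronoun — Principle B does not apply; allowed.
— Rosa: subject of the matrix clause; c-commands the pronoun but lies outside its binding domain — allowed.
— Wendy's neighbor: second object of the clause headed by 'questioned'; is c-commanded by the pronoun; coreference would bind this R-expression — blocked (Principle C).

Irene, Rosa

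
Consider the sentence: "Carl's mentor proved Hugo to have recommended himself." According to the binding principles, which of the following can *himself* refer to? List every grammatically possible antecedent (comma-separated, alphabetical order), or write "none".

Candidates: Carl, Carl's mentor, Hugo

*himself* is a reflexive; Principle A requires it to be bound within its binding domain — the clause headed by 'recommended'.
— Carl: possessor inside the subject DP of the matrix clause; does not c-command the reflexive — cannot bind it (Principle A).
— Carl's mentor: subject of the matrix clause; c-commands the reflexive but lies outside its binding domain — cannot bind it (Principle A).
— Hugo: subject of the clause headed by 'recommended'; c-commands the reflexive within its binding domain — allowed (Principle A).

Hugo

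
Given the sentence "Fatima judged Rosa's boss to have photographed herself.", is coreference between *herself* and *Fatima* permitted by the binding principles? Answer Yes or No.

No

*herself* is a reflexive; Principle A requires it to be bound within its binding domain — the clause headed by 'photographed'.
— Fatima: subject of the matrix clause; c-commands the reflexive but lies outside its binding domain — cannot bind it (Principle A).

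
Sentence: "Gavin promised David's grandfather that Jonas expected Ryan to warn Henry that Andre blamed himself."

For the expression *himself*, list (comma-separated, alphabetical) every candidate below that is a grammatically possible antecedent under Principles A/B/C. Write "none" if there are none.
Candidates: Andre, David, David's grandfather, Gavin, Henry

Andre

*himself* is a reflexive; Principle A requires it to be bound within its binding domain — the clause headed by 'blamed'.
— Andre: subject of the clause headed by 'blamed'; c-commands the reflexive within its binding domain — allowed (Principle A).
— David: possessor inside the object DP of the matrix clause; does not c-command the reflexive — cannot bind it (Principle A).
— David's grandfather: object of the matrix clause; c-commands the reflexive but lies outside its binding domain — cannot bind it (Principle A).
— Gavin: subject of the matrix clause; c-commands the reflexive but lies outside its binding domain — cannot bind it (Principle A).
— Henry: object of the clause headed by 'warn'; c-commands the reflexive but lies outside its binding domain — cannot bind it (Principle A).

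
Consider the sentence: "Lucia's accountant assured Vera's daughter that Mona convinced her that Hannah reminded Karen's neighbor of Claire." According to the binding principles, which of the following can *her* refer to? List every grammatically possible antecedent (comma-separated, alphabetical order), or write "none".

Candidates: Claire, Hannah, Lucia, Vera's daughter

*her* is a pronoun; Principle B requires it to be free in its binding domain — the clause headed by 'convinced'.
— Claire: second object of the clause headed by 'reminded'; is c-commanded by the pronoun; coreference would bind this R-expression — blocked (Principle C).
— Hannah: subject of the clause headed by 'reminded'; is c-commanded by the pronoun; coreference would bind this R-expression — blocked (Principle C).
— Lucia: possessor inside the subject DP of the matrix clause; does not c-command the pronoun — Principle B does not apply; allowed.
— Vera's daughter: object of the matrix clause; c-commands the pronoun but lies outside its binding domain — allowed.

Lucia, Vera's daughter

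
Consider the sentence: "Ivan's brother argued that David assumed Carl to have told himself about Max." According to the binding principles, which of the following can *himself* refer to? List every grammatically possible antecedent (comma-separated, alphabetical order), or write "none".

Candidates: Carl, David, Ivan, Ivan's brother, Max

Carl

*himself* is a reflexive; Principle A requires it to be bound within its binding domain — the clause headed by 'told'.
— Carl: subject of the clause headed by 'told'; c-commands the reflexive within its binding domain — allowed (Principle A).
— David: subject of the clause headed by 'assumed'; c-commands the reflexive but lies outside its binding domain — cannot bind it (Principle A).
— Ivan: possessor inside the subject DP of the matrix clause; does not c-command the reflexive — cannot bind it (Principle A).
— Ivan's brother: subject of the matrix clause; c-commands the reflexive but lies outside its binding domain — cannot bind it (Principle A).
— Max: second object of the clause headed by 'told'; does not c-command the reflexive — cannot bind it (Principle A).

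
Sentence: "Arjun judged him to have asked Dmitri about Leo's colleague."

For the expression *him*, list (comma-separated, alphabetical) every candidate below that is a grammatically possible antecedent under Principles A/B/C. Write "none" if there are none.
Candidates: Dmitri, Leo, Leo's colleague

*him* is a pronoun; Principle B requires it to be free in its binding domain — the matrix clause.
— Dmitri: object of the clause headed by 'asked'; is c-commanded by the pronoun; coreference would bind this R-expression — blocked (Principle C).
— Leo: possessor inside the second object DP of the clause headed by 'asked'; is c-commanded by the pronoun; coreference would bind this R-expression — blocked (Principle C).
— Leo's colleague: second object of the clause headed by 'asked'; is c-commanded by the pronoun; coreference would bind this R-expression — blocked (Principle C).

none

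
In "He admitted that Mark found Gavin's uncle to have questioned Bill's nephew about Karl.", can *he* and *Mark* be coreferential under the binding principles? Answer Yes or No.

*Mark* is an R-expression; Principle C requires it to be free (not bound by any c-commanding expression).
— he: subject of the matrix clause; the pronoun c-commands the R-expression — coreference blocked (Principle C).

No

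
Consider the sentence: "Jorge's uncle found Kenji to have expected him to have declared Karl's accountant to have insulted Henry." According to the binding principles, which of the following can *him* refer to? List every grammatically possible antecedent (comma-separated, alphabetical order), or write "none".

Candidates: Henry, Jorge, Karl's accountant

*him* is a pronoun; Principle B requires it to be free in its binding domain — the clause headed by 'expected'.
— Henry: object of the clause headed by 'insulted'; is c-commanded by the pronoun; coreference would bind this R-expression — blocked (Principle C).
— Jorge: possessor inside the subject DP of the matrix clause; does not c-command the pronoun — Principle B does not apply; allowed.
— Karl's accountant: subject of the clause headed by 'insulted'; is c-commanded by the pronoun; coreference would bind this R-expression — blocked (Principle C).

Jorge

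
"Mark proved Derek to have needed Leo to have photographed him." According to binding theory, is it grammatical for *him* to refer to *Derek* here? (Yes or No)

Yes

*Derek* is an R-expression; Principle C requires it to be free (not bound by any c-commanding expression).
— him: object of the clause headed by 'photographed'; the pronoun does not c-command the R-expression — coreference allowed.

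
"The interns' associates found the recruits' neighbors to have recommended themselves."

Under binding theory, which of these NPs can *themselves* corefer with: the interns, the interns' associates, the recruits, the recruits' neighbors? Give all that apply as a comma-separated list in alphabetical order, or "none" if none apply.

*themselves* is a reflexive; Principle A requires it to be bound within its binding domain — the clause headed by 'recommended'.
— the interns: possessor inside the subject DP of the matrix clause; does not c-command the reflexive — cannot bind it (Principle A).
— the interns' associates: subject of the matrix clause; c-commands the reflexive but lies outside its binding domain — cannot bind it (Principle A).
— the recruits: possessor inside the subject DP of the clause headed by 'recommended'; does not c-command the reflexive — cannot bind it (Principle A).
— the recruits' neighbors: subject of the clause headed by 'recommended'; c-commands the reflexive within its binding domain — allowed (Principle A).

the recruits' neighbors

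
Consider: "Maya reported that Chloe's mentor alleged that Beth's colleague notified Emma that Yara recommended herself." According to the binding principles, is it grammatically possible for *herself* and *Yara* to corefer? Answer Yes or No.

*herself* is a reflexive; Principle A requires it to be bound within its binding domain — the clause headed by 'recommended'.
— Yara: subject of the clause headed by 'recommended'; c-commands the reflexive within its binding domain — allowed (Principle A).

Yes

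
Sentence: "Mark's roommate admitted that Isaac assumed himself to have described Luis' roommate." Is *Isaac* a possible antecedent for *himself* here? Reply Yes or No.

Yes

*himself* is a reflexive; Principle A requires it to be bound within its binding domain — the clause headed by 'assumed'.
— Isaac: subject of the clause headed by 'assumed'; c-commands the reflexive within its binding domain — allowed (Principle A).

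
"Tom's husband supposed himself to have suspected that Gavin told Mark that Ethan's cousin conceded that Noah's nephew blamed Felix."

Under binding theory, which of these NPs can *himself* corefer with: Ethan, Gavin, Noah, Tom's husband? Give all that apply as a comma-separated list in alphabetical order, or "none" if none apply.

*himself* is a reflexive; Principle A requires it to be bound within its binding domain — the matrix clause.
— Ethan: possessor inside the subject DP of the clause headed by 'conceded'; does not c-command the reflexive — cannot bind it (Principle A).
— Gavin: subject of the clause headed by 'told'; does not c-command the reflexive — cannot bind it (Principle A).
— Noah: possessor inside the subject DP of the clause headed by 'blamed'; does not c-command the reflexive — cannot bind it (Principle A).
— Tom's husband: subject of the matrix clause; c-commands the reflexive within its binding domain — allowed (Principle A).

Tom's husband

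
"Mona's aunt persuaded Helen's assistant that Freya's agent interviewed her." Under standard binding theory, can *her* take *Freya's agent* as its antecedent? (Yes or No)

*her* is a pronoun; Principle B requires it to be free in its binding domain — the clause headed by 'interviewed'.
— Freya's agent: subject of the clause headed by 'interviewed'; c-commands the pronoun within its binding domain — blocked (Principle B).

No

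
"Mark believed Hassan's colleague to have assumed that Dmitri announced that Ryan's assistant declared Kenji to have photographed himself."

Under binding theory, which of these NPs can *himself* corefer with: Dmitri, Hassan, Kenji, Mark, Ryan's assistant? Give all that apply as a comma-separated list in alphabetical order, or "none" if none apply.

Kenji

*himself* is a reflexive; Principle A requires it to be bound within its binding domain — the clause headed by 'photographed'.
— Dmitri: subject of the clause headed by 'announced'; c-commands the reflexive but lies outside its binding domain — cannot bind it (Principle A).
— Hassan: possessor inside the subject DP of the clause headed by 'assumed'; does not c-command the reflexive — cannot bind it (Principle A).
— Kenji: subject of the clause headed by 'photographed'; c-commands the reflexive within its binding domain — allowed (Principle A).
— Mark: subject of the matrix clause; c-commands the reflexive but lies outside its binding domain — cannot bind it (Principle A).
— Ryan's assistant: subject of the clause headed by 'declared'; c-commands the reflexive but lies outside its binding domain — cannot bind it (Principle A).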